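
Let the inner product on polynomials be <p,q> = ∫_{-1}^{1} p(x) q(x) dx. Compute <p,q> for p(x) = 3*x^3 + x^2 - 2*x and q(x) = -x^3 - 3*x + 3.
<p,q> = 82/35

Expand the product: p(x)·q(x) = -3*x^6 - x^5 - 7*x^4 + 6*x^3 + 9*x^2 - 6*x.
∫_{-1}^{1} of each monomial x^k gives [2/(k+1) if k even, 0 if k odd]. Integrating term-by-term (or equivalently evaluating the antiderivative F(x) = -3*x^7/7 - x^6/6 - 7*x^5/5 + 3*x^4/2 + 3*x^3 - 3*x^2 at the endpoints):
  F(1) − F(−1) = -52/105 − (-298/105) = 82/35.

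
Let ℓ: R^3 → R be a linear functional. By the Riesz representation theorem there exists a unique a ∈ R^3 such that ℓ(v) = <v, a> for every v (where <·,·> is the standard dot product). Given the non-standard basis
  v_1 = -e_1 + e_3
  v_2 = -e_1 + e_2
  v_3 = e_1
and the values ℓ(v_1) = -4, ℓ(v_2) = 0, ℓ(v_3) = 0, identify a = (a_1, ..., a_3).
a = (0, 0, -4)

Write a = (a_1, ..., a_3) in the standard basis. For each basis vector v_i, ℓ(v_i) = <v_i, a> is a linear equation in the a_j's. Collect the n equations into a matrix system V a = ℓ, where row i of V is v_i (expressed in the standard basis). Since V is invertible (lower-triangular with 1s on the diagonal, up to permutation), solve by back-substitution:
  V =
[[-1, 0, 1],
 [-1, 1, 0],
 [1, 0, 0]]
  V a = (-4, 0, 0)
Solving gives a = (0, 0, -4).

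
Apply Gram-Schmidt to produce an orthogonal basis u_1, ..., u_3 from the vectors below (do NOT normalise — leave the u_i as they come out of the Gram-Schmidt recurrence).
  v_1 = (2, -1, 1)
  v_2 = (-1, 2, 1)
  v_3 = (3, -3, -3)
Orthogonal basis:
  u_1 = (2, -1, 1)
  u_2 = (0, 3/2, 3/2)
  u_3 = (1, 1, -1)

Apply the Gram-Schmidt recurrence
  u_1 = v_1
  u_i = v_i − Σ_{j<i} ((v_i · u_j) / (u_j · u_j)) · u_j.

Step by step this gives:
  u_1 = (2, -1, 1)
  u_2 = (0, 3/2, 3/2)
  u_3 = (1, 1, -1)

Orthogonality check:
  u_2 · u_1 = 0 (should be 0)
  u_3 · u_1 = 0 (should be 0)
  u_3 · u_2 = 0 (should be 0)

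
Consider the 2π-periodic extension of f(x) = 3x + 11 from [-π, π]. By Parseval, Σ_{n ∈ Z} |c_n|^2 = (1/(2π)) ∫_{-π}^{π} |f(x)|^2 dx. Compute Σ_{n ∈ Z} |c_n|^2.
Σ |c_n|^2 = 3π^2 + 121

Expand and integrate term by term over [-π, π]:
  ∫ (3x)^2 dx = 9·(2π^3/3); ∫ 2·3·(11)·x dx = 0 (odd integrand); ∫ 11^2 dx = 121·2π.
So (1/(2π)) ∫_{-π}^{π} (3x + 11)^2 dx = 9π^2/3 + 121 = 3π^2 + 121.
Parseval ⇒ Σ |c_n|^2 = 3π^2 + 121.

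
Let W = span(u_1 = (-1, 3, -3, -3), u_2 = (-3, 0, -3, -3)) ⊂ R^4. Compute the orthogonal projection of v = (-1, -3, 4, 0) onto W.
proj_W(v) = (-17/35, -117/35, 61/35, 61/35)

Set up U = [u_1 | ... | u_2] ∈ R^(4×2). The projector onto W = col(U) is P = U (U^T U)^(-1) U^T.
Compute U^T U =
  [28, 21]
  [21, 27],
and U^T v = (-20, -9).
Solve U^T U · c = U^T v for the coefficients: c = (-39/35, 8/15). The projection is proj_W(v) = U c.
Check: (v - proj_W(v)) · u_1 = 0  (should be 0).
Check: (v - proj_W(v)) · u_2 = 0  (should be 0).
Result: proj_W(v) = (-17/35, -117/35, 61/35, 61/35).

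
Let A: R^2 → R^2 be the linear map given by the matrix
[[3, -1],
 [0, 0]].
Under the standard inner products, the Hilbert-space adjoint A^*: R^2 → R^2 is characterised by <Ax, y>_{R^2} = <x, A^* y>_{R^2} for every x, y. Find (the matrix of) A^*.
A^* = A^T =
[[3, 0],
 [-1, 0]]

For real matrices with standard dot products, the defining identity <Ax, y> = <x, A^* y> gives (Ax)^T y = x^T (A^*) y, i.e. x^T A^T y = x^T (A^*) y. Since this holds for all x, y, we must have A^* = A^T. Therefore
A^* =
[[3, 0],
 [-1, 0]].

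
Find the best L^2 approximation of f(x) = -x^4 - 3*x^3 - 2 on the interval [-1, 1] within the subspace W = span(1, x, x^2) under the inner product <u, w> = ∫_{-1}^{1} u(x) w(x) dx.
g(x) = -6*x^2/7 - 9*x/5 - 67/35

The best approximation g ∈ W is the orthogonal projection of f onto W. Writing g = a_0 + a_1 x + a_2 x^2, the coefficients solve the normal equations G · a = b where
  G_{ij} = <φ_i, φ_j> and b_i = <f, φ_i>, with φ_0 = 1, φ_1 = x, φ_2 = x^2.
G =
  [2, 0, 2/3]
  [0, 2/3, 0]
  [2/3, 0, 2/5],
b = (-22/5, -6/5, -34/21).
Solving gives a_0 = -67/35, a_1 = -9/5, a_2 = -6/7, so
  g(x) = -6*x^2/7 - 9*x/5 - 67/35.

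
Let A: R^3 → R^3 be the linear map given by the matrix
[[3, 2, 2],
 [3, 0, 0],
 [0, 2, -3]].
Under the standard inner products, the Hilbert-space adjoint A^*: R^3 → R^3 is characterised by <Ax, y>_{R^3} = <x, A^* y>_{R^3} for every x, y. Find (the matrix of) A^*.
A^* = A^T =
[[3, 3, 0],
 [2, 0, 2],
 [2, 0, -3]]

For real matrices with standard dot products, the defining identity <Ax, y> = <x, A^* y> gives (Ax)^T y = x^T (A^*) y, i.e. x^T A^T y = x^T (A^*) y. Since this holds for all x, y, we must have A^* = A^T. Therefore
A^* =
[[3, 3, 0],
 [2, 0, 2],
 [2, 0, -3]].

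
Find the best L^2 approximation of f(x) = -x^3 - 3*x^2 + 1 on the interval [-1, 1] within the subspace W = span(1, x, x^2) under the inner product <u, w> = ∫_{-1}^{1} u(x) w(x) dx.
g(x) = -3*x^2 - 3*x/5 + 1

The best approximation g ∈ W is the orthogonal projection of f onto W. Writing g = a_0 + a_1 x + a_2 x^2, the coefficients solve the normal equations G · a = b where
  G_{ij} = <φ_i, φ_j> and b_i = <f, φ_i>, with φ_0 = 1, φ_1 = x, φ_2 = x^2.
G =
  [2, 0, 2/3]
  [0, 2/3, 0]
  [2/3, 0, 2/5],
b = (0, -2/5, -8/15).
Solving gives a_0 = 1, a_1 = -3/5, a_2 = -3, so
  g(x) = -3*x^2 - 3*x/5 + 1.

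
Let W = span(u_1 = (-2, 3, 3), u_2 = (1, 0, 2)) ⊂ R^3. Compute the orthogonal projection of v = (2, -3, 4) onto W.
proj_W(v) = (157/47, -135/94, 313/94)

Set up U = [u_1 | ... | u_2] ∈ R^(3×2). The projector onto W = col(U) is P = U (U^T U)^(-1) U^T.
Compute U^T U =
  [22, 4]
  [4, 5],
and U^T v = (-1, 10).
Solve U^T U · c = U^T v for the coefficients: c = (-45/94, 112/47). The projection is proj_W(v) = U c.
Check: (v - proj_W(v)) · u_1 = 0  (should be 0).
Check: (v - proj_W(v)) · u_2 = 0  (should be 0).
Result: proj_W(v) = (157/47, -135/94, 313/94).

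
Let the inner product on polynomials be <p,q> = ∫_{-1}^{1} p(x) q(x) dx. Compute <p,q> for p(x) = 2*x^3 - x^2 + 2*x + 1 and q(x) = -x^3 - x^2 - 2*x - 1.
<p,q> = -152/21

Expand the product: p(x)·q(x) = -2*x^6 - x^5 - 5*x^4 - 3*x^3 - 4*x^2 - 4*x - 1.
∫_{-1}^{1} of each monomial x^k gives [2/(k+1) if k even, 0 if k odd]. Integrating term-by-term (or equivalently evaluating the antiderivative F(x) = -2*x^7/7 - x^6/6 - x^5 - 3*x^4/4 - 4*x^3/3 - 2*x^2 - x at the endpoints):
  F(1) − F(−1) = -183/28 − (59/84) = -152/21.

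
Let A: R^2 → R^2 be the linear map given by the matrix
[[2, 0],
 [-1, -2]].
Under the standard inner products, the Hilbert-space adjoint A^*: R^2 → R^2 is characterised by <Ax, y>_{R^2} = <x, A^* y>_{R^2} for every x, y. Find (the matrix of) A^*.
A^* = A^T =
[[2, -1],
 [0, -2]]

For real matrices with standard dot products, the defining identity <Ax, y> = <x, A^* y> gives (Ax)^T y = x^T (A^*) y, i.e. x^T A^T y = x^T (A^*) y. Since this holds for all x, y, we must have A^* = A^T. Therefore
A^* =
[[2, -1],
 [0, -2]].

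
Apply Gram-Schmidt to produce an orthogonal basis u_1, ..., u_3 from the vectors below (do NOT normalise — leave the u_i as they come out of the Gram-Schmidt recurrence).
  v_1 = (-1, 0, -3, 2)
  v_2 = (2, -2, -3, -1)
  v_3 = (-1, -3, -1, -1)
Orthogonal basis:
  u_1 = (-1, 0, -3, 2)
  u_2 = (33/14, -2, -27/14, -12/7)
  u_3 = (-435/227, -477/227, 67/227, -117/227)

Apply the Gram-Schmidt recurrence
  u_1 = v_1
  u_i = v_i − Σ_{j<i} ((v_i · u_j) / (u_j · u_j)) · u_j.

Step by step this gives:
  u_1 = (-1, 0, -3, 2)
  u_2 = (33/14, -2, -27/14, -12/7)
  u_3 = (-435/227, -477/227, 67/227, -117/227)

Orthogonality check:
  u_2 · u_1 = 0 (should be 0)
  u_3 · u_1 = 0 (should be 0)
  u_3 · u_2 = 0 (should be 0)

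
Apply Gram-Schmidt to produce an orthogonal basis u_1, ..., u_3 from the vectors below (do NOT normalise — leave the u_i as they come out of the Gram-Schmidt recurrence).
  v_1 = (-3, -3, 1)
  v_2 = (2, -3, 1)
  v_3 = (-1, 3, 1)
Orthogonal basis:
  u_1 = (-3, -3, 1)
  u_2 = (50/19, -45/19, 15/19)
  u_3 = (0, 3/5, 9/5)

Apply the Gram-Schmidt recurrence
  u_1 = v_1
  u_i = v_i − Σ_{j<i} ((v_i · u_j) / (u_j · u_j)) · u_j.

Step by step this gives:
  u_1 = (-3, -3, 1)
  u_2 = (50/19, -45/19, 15/19)
  u_3 = (0, 3/5, 9/5)

Orthogonality check:
  u_2 · u_1 = 0 (should be 0)
  u_3 · u_1 = 0 (should be 0)
  u_3 · u_2 = 0 (should be 0)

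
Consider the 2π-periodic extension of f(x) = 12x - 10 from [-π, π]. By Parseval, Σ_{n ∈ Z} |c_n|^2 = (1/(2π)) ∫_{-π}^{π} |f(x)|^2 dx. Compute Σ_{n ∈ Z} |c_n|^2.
Σ |c_n|^2 = 48π^2 + 100

Expand and integrate term by term over [-π, π]:
  ∫ (12x)^2 dx = 144·(2π^3/3); ∫ 2·12·(-10)·x dx = 0 (odd integrand); ∫ (-10)^2 dx = 100·2π.
So (1/(2π)) ∫_{-π}^{π} (12x - 10)^2 dx = 144π^2/3 + 100 = 48π^2 + 100.
Parseval ⇒ Σ |c_n|^2 = 48π^2 + 100.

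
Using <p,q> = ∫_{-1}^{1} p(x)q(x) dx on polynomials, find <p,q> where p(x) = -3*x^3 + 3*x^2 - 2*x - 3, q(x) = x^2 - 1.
<p,q> = 16/5

Expand the product: p(x)·q(x) = -3*x^5 + 3*x^4 + x^3 - 6*x^2 + 2*x + 3.
∫_{-1}^{1} of each monomial x^k gives [2/(k+1) if k even, 0 if k odd]. Integrating term-by-term (or equivalently evaluating the antiderivative F(x) = -x^6/2 + 3*x^5/5 + x^4/4 - 2*x^3 + x^2 + 3*x at the endpoints):
  F(1) − F(−1) = 47/20 − (-17/20) = 16/5.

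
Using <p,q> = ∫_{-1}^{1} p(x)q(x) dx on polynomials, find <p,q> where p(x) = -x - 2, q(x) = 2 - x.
<p,q> = -22/3

Expand the product: p(x)·q(x) = x^2 - 4.
∫_{-1}^{1} of each monomial x^k gives [2/(k+1) if k even, 0 if k odd]. Integrating term-by-term (or equivalently evaluating the antiderivative F(x) = x^3/3 - 4*x at the endpoints):
  F(1) − F(−1) = -11/3 − (11/3) = -22/3.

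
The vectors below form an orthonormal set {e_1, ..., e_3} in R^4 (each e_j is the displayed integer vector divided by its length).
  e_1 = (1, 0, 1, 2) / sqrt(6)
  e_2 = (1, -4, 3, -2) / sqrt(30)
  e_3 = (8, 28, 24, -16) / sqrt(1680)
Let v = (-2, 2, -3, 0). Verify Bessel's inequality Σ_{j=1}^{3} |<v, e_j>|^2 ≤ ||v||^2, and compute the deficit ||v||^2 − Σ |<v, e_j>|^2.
Σ |<v, e_j>|^2 = 353/21; ||v||^2 = 17; deficit = 4/21

Write each e_j = u_j / sqrt(<u_j, u_j>) where u_j is the displayed integer vector. Then <v, e_j> = <v, u_j> / sqrt(<u_j, u_j>), so |<v, e_j>|^2 = <v, u_j>^2 / <u_j, u_j>.
Coefficients: <v, e_1> = -5/sqrt(6), <v, e_2> = -19/sqrt(30), <v, e_3> = -32/sqrt(1680).
Square and sum: Σ |<v, e_j>|^2 = 353/21.
Compute ||v||^2 = v·v = 17.
Deficit = 17 − 353/21 = 4/21 ≥ 0, confirming Bessel's inequality. (The deficit equals ||v − Σ <v,e_j> e_j||^2, the squared distance from v to span{e_j}.)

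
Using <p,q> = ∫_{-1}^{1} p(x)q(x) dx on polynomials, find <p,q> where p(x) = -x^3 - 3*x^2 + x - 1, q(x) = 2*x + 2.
<p,q> = -112/15

Expand the product: p(x)·q(x) = -2*x^4 - 8*x^3 - 4*x^2 - 2.
∫_{-1}^{1} of each monomial x^k gives [2/(k+1) if k even, 0 if k odd]. Integrating term-by-term (or equivalently evaluating the antiderivative F(x) = -2*x^5/5 - 2*x^4 - 4*x^3/3 - 2*x at the endpoints):
  F(1) − F(−1) = -86/15 − (26/15) = -112/15.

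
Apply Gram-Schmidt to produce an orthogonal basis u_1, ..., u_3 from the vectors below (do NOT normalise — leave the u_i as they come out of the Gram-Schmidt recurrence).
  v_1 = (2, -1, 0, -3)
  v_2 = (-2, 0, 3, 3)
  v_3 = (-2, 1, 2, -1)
Orthogonal basis:
  u_1 = (2, -1, 0, -3)
  u_2 = (-1/7, -13/14, 3, 3/14)
  u_3 = (-228/139, 186/139, 62/139, -214/139)

Apply the Gram-Schmidt recurrence
  u_1 = v_1
  u_i = v_i − Σ_{j<i} ((v_i · u_j) / (u_j · u_j)) · u_j.

Step by step this gives:
  u_1 = (2, -1, 0, -3)
  u_2 = (-1/7, -13/14, 3, 3/14)
  u_3 = (-228/139, 186/139, 62/139, -214/139)

Orthogonality check:
  u_2 · u_1 = 0 (should be 0)
  u_3 · u_1 = 0 (should be 0)
  u_3 · u_2 = 0 (should be 0)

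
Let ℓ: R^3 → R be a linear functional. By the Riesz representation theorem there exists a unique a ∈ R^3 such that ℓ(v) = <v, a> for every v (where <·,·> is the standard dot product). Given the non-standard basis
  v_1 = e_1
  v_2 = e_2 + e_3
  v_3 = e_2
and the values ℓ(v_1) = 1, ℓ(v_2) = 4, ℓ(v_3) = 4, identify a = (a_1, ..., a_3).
a = (1, 4, 0)

Write a = (a_1, ..., a_3) in the standard basis. For each basis vector v_i, ℓ(v_i) = <v_i, a> is a linear equation in the a_j's. Collect the n equations into a matrix system V a = ℓ, where row i of V is v_i (expressed in the standard basis). Since V is invertible (lower-triangular with 1s on the diagonal, up to permutation), solve by back-substitution:
  V =
[[1, 0, 0],
 [0, 1, 1],
 [0, 1, 0]]
  V a = (1, 4, 4)
Solving gives a = (1, 4, 0).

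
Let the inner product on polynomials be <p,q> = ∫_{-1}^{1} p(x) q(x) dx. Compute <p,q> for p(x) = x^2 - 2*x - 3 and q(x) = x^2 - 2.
<p,q> = 136/15

Expand the product: p(x)·q(x) = x^4 - 2*x^3 - 5*x^2 + 4*x + 6.
∫_{-1}^{1} of each monomial x^k gives [2/(k+1) if k even, 0 if k odd]. Integrating term-by-term (or equivalently evaluating the antiderivative F(x) = x^5/5 - x^4/2 - 5*x^3/3 + 2*x^2 + 6*x at the endpoints):
  F(1) − F(−1) = 181/30 − (-91/30) = 136/15.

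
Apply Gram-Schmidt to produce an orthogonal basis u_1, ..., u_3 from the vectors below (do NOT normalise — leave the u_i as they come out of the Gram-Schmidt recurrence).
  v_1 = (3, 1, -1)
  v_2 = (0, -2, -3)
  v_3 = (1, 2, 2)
Orthogonal basis:
  u_1 = (3, 1, -1)
  u_2 = (-3/11, -23/11, -32/11)
  u_3 = (-5/142, 9/142, -3/71)

Apply the Gram-Schmidt recurrence
  u_1 = v_1
  u_i = v_i − Σ_{j<i} ((v_i · u_j) / (u_j · u_j)) · u_j.

Step by step this gives:
  u_1 = (3, 1, -1)
  u_2 = (-3/11, -23/11, -32/11)
  u_3 = (-5/142, 9/142, -3/71)

Orthogonality check:
  u_2 · u_1 = 0 (should be 0)
  u_3 · u_1 = 0 (should be 0)
  u_3 · u_2 = 0 (should be 0)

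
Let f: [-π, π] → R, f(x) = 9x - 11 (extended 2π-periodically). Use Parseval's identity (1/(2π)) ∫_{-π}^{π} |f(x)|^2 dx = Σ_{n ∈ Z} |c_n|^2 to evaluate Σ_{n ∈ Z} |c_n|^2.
Σ |c_n|^2 = 27π^2 + 121

Expand and integrate term by term over [-π, π]:
  ∫ (9x)^2 dx = 81·(2π^3/3); ∫ 2·9·(-11)·x dx = 0 (odd integrand); ∫ (-11)^2 dx = 121·2π.
So (1/(2π)) ∫_{-π}^{π} (9x - 11)^2 dx = 81π^2/3 + 121 = 27π^2 + 121.
Parseval ⇒ Σ |c_n|^2 = 27π^2 + 121.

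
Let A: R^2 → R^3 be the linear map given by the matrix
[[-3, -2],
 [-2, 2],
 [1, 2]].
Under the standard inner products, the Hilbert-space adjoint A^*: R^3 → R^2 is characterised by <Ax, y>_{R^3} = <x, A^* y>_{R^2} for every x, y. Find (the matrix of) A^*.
A^* = A^T =
[[-3, -2, 1],
 [-2, 2, 2]]

For real matrices with standard dot products, the defining identity <Ax, y> = <x, A^* y> gives (Ax)^T y = x^T (A^*) y, i.e. x^T A^T y = x^T (A^*) y. Since this holds for all x, y, we must have A^* = A^T. Therefore
A^* =
[[-3, -2, 1],
 [-2, 2, 2]].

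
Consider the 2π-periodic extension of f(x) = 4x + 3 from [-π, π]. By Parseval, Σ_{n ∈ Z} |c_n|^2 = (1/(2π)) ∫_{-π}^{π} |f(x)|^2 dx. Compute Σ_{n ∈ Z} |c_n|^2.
Σ |c_n|^2 = 16π^2/3 + 9

Expand and integrate term by term over [-π, π]:
  ∫ (4x)^2 dx = 16·(2π^3/3); ∫ 2·4·(3)·x dx = 0 (odd integrand); ∫ 3^2 dx = 9·2π.
So (1/(2π)) ∫_{-π}^{π} (4x + 3)^2 dx = 16π^2/3 + 9 = 16π^2/3 + 9.
Parseval ⇒ Σ |c_n|^2 = 16π^2/3 + 9.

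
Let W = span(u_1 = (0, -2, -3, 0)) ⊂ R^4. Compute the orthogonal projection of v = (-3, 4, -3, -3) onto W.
proj_W(v) = (0, -2/13, -3/13, 0)

Set up U = [u_1 | ... | u_1] ∈ R^(4×1). The projector onto W = col(U) is P = U (U^T U)^(-1) U^T.
Compute U^T U =
  [13],
and U^T v = (1).
Solve U^T U · c = U^T v for the coefficients: c = (1/13). The projection is proj_W(v) = U c.
Check: (v - proj_W(v)) · u_1 = 0  (should be 0).
Result: proj_W(v) = (0, -2/13, -3/13, 0).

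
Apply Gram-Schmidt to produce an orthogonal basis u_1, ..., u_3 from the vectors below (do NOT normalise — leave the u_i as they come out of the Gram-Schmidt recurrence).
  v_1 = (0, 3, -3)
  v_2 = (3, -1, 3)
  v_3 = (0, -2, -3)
Orthogonal basis:
  u_1 = (0, 3, -3)
  u_2 = (3, 1, 1)
  u_3 = (15/11, -45/22, -45/22)

Apply the Gram-Schmidt recurrence
  u_1 = v_1
  u_i = v_i − Σ_{j<i} ((v_i · u_j) / (u_j · u_j)) · u_j.

Step by step this gives:
  u_1 = (0, 3, -3)
  u_2 = (3, 1, 1)
  u_3 = (15/11, -45/22, -45/22)

Orthogonality check:
  u_2 · u_1 = 0 (should be 0)
  u_3 · u_1 = 0 (should be 0)
  u_3 · u_2 = 0 (should be 0)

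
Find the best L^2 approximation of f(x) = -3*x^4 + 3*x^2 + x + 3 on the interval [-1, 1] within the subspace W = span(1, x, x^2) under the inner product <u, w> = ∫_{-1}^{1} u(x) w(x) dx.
g(x) = 3*x^2/7 + x + 114/35

The best approximation g ∈ W is the orthogonal projection of f onto W. Writing g = a_0 + a_1 x + a_2 x^2, the coefficients solve the normal equations G · a = b where
  G_{ij} = <φ_i, φ_j> and b_i = <f, φ_i>, with φ_0 = 1, φ_1 = x, φ_2 = x^2.
G =
  [2, 0, 2/3]
  [0, 2/3, 0]
  [2/3, 0, 2/5],
b = (34/5, 2/3, 82/35).
Solving gives a_0 = 114/35, a_1 = 1, a_2 = 3/7, so
  g(x) = 3*x^2/7 + x + 114/35.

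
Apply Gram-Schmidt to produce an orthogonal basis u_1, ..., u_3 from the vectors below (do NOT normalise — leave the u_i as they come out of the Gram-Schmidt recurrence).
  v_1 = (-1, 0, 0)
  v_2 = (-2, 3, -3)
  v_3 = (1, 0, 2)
Orthogonal basis:
  u_1 = (-1, 0, 0)
  u_2 = (0, 3, -3)
  u_3 = (0, 1, 1)

Apply the Gram-Schmidt recurrence
  u_1 = v_1
  u_i = v_i − Σ_{j<i} ((v_i · u_j) / (u_j · u_j)) · u_j.

Step by step this gives:
  u_1 = (-1, 0, 0)
  u_2 = (0, 3, -3)
  u_3 = (0, 1, 1)

Orthogonality check:
  u_2 · u_1 = 0 (should be 0)
  u_3 · u_1 = 0 (should be 0)
  u_3 · u_2 = 0 (should be 0)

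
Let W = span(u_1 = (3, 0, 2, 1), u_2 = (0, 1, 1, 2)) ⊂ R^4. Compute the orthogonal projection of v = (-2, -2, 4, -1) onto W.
proj_W(v) = (9/34, -1/17, 2/17, -1/34)

Set up U = [u_1 | ... | u_2] ∈ R^(4×2). The projector onto W = col(U) is P = U (U^T U)^(-1) U^T.
Compute U^T U =
  [14, 4]
  [4, 6],
and U^T v = (1, 0).
Solve U^T U · c = U^T v for the coefficients: c = (3/34, -1/17). The projection is proj_W(v) = U c.
Check: (v - proj_W(v)) · u_1 = 0  (should be 0).
Check: (v - proj_W(v)) · u_2 = 0  (should be 0).
Result: proj_W(v) = (9/34, -1/17, 2/17, -1/34).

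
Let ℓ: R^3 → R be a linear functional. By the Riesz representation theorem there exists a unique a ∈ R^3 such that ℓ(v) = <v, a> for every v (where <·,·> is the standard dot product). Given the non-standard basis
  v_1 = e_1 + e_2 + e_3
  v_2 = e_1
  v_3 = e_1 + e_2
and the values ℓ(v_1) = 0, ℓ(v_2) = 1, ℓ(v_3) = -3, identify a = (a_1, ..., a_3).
a = (1, -4, 3)

Write a = (a_1, ..., a_3) in the standard basis. For each basis vector v_i, ℓ(v_i) = <v_i, a> is a linear equation in the a_j's. Collect the n equations into a matrix system V a = ℓ, where row i of V is v_i (expressed in the standard basis). Since V is invertible (lower-triangular with 1s on the diagonal, up to permutation), solve by back-substitution:
  V =
[[1, 1, 1],
 [1, 0, 0],
 [1, 1, 0]]
  V a = (0, 1, -3)
Solving gives a = (1, -4, 3).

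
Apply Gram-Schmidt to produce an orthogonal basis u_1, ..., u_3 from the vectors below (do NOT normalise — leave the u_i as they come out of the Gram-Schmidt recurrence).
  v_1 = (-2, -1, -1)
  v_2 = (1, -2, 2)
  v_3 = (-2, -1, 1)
Orthogonal basis:
  u_1 = (-2, -1, -1)
  u_2 = (1/3, -7/3, 5/3)
  u_3 = (-4/5, 3/5, 1)

Apply the Gram-Schmidt recurrence
  u_1 = v_1
  u_i = v_i − Σ_{j<i} ((v_i · u_j) / (u_j · u_j)) · u_j.

Step by step this gives:
  u_1 = (-2, -1, -1)
  u_2 = (1/3, -7/3, 5/3)
  u_3 = (-4/5, 3/5, 1)

Orthogonality check:
  u_2 · u_1 = 0 (should be 0)
  u_3 · u_1 = 0 (should be 0)
  u_3 · u_2 = 0 (should be 0)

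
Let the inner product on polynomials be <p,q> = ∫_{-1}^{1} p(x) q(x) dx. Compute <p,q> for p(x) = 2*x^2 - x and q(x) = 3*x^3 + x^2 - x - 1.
<p,q> = -16/15

Expand the product: p(x)·q(x) = 6*x^5 - x^4 - 3*x^3 - x^2 + x.
∫_{-1}^{1} of each monomial x^k gives [2/(k+1) if k even, 0 if k odd]. Integrating term-by-term (or equivalently evaluating the antiderivative F(x) = x^6 - x^5/5 - 3*x^4/4 - x^3/3 + x^2/2 at the endpoints):
  F(1) − F(−1) = 13/60 − (77/60) = -16/15.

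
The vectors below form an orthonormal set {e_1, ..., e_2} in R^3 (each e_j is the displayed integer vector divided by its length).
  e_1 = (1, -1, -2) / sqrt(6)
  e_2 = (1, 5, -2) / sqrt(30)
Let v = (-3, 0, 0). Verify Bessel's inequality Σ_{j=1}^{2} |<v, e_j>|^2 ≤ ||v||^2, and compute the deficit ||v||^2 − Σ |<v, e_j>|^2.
Σ |<v, e_j>|^2 = 9/5; ||v||^2 = 9; deficit = 36/5

Write each e_j = u_j / sqrt(<u_j, u_j>) where u_j is the displayed integer vector. Then <v, e_j> = <v, u_j> / sqrt(<u_j, u_j>), so |<v, e_j>|^2 = <v, u_j>^2 / <u_j, u_j>.
Coefficients: <v, e_1> = -3/sqrt(6), <v, e_2> = -3/sqrt(30).
Square and sum: Σ |<v, e_j>|^2 = 9/5.
Compute ||v||^2 = v·v = 9.
Deficit = 9 − 9/5 = 36/5 ≥ 0, confirming Bessel's inequality. (The deficit equals ||v − Σ <v,e_j> e_j||^2, the squared distance from v to span{e_j}.)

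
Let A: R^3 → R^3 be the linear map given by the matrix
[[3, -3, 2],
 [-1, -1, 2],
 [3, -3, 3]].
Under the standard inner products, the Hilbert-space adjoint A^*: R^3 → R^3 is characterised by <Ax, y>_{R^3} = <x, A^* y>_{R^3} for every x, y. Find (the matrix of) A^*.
A^* = A^T =
[[3, -1, 3],
 [-3, -1, -3],
 [2, 2, 3]]

For real matrices with standard dot products, the defining identity <Ax, y> = <x, A^* y> gives (Ax)^T y = x^T (A^*) y, i.e. x^T A^T y = x^T (A^*) y. Since this holds for all x, y, we must have A^* = A^T. Therefore
A^* =
[[3, -1, 3],
 [-3, -1, -3],
 [2, 2, 3]].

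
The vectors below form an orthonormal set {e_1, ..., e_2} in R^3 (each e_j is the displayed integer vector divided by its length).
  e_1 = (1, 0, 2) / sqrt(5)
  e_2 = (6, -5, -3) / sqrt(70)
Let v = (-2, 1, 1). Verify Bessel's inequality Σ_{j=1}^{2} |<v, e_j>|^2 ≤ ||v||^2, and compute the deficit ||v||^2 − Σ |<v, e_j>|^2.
Σ |<v, e_j>|^2 = 40/7; ||v||^2 = 6; deficit = 2/7

Write each e_j = u_j / sqrt(<u_j, u_j>) where u_j is the displayed integer vector. Then <v, e_j> = <v, u_j> / sqrt(<u_j, u_j>), so |<v, e_j>|^2 = <v, u_j>^2 / <u_j, u_j>.
Coefficients: <v, e_1> = 0/sqrt(5), <v, e_2> = -20/sqrt(70).
Square and sum: Σ |<v, e_j>|^2 = 40/7.
Compute ||v||^2 = v·v = 6.
Deficit = 6 − 40/7 = 2/7 ≥ 0, confirming Bessel's inequality. (The deficit equals ||v − Σ <v,e_j> e_j||^2, the squared distance from v to span{e_j}.)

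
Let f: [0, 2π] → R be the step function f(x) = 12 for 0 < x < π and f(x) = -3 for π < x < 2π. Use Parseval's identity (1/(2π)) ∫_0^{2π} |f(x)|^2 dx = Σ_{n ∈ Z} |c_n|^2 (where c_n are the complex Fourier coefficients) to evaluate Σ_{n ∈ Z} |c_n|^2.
Σ |c_n|^2 = 153/2

Parseval equates the L^2 energy of f (normalised by 1/(2π)) with the ℓ^2 sum of its Fourier coefficients: (1/(2π)) ∫_0^{2π} |f|^2 = Σ |c_n|^2.
Compute the left side: (1/(2π)) [∫_0^π 12^2 dx + ∫_π^{2π} (-3)^2 dx] = (1/(2π)) · (144π + 9π) = (144 + 9)/2 = 153/2.
So Σ_{n ∈ Z} |c_n|^2 = 153/2.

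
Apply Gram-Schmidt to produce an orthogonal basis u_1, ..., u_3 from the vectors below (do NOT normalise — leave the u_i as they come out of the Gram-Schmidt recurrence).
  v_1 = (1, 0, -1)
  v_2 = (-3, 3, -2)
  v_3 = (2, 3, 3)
Orthogonal basis:
  u_1 = (1, 0, -1)
  u_2 = (-5/2, 3, -5/2)
  u_3 = (90/43, 150/43, 90/43)

Apply the Gram-Schmidt recurrence
  u_1 = v_1
  u_i = v_i − Σ_{j<i} ((v_i · u_j) / (u_j · u_j)) · u_j.

Step by step this gives:
  u_1 = (1, 0, -1)
  u_2 = (-5/2, 3, -5/2)
  u_3 = (90/43, 150/43, 90/43)

Orthogonality check:
  u_2 · u_1 = 0 (should be 0)
  u_3 · u_1 = 0 (should be 0)
  u_3 · u_2 = 0 (should be 0)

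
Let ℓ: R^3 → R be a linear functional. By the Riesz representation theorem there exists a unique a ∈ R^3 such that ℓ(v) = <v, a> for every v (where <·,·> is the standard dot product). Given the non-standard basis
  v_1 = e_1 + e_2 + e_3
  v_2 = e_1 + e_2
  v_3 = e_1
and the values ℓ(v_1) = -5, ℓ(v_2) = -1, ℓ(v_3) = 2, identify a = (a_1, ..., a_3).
a = (2, -3, -4)

Write a = (a_1, ..., a_3) in the standard basis. For each basis vector v_i, ℓ(v_i) = <v_i, a> is a linear equation in the a_j's. Collect the n equations into a matrix system V a = ℓ, where row i of V is v_i (expressed in the standard basis). Since V is invertible (lower-triangular with 1s on the diagonal, up to permutation), solve by back-substitution:
  V =
[[1, 1, 1],
 [1, 1, 0],
 [1, 0, 0]]
  V a = (-5, -1, 2)
Solving gives a = (2, -3, -4).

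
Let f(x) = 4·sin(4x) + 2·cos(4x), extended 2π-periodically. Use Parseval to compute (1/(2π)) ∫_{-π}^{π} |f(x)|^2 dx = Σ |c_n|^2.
Σ |c_n|^2 = 10

Expand |f|^2 and use orthogonality of {sin(nx), cos(mx)} on [-π, π]:
  ∫_{-π}^{π} sin(nx)^2 dx = π, ∫ cos(mx)^2 dx = π, and cross terms integrate to 0.
So ∫_{-π}^{π} f(x)^2 dx = 4^2 · π + 2^2 · π = (16 + 4)π.
Divide by 2π: (16 + 4)/2 = 10.
By Parseval, this equals Σ |c_n|^2.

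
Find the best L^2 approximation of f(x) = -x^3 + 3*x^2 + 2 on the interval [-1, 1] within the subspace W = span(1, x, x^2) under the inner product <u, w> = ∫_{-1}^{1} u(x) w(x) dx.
g(x) = 3*x^2 - 3*x/5 + 2

The best approximation g ∈ W is the orthogonal projection of f onto W. Writing g = a_0 + a_1 x + a_2 x^2, the coefficients solve the normal equations G · a = b where
  G_{ij} = <φ_i, φ_j> and b_i = <f, φ_i>, with φ_0 = 1, φ_1 = x, φ_2 = x^2.
G =
  [2, 0, 2/3]
  [0, 2/3, 0]
  [2/3, 0, 2/5],
b = (6, -2/5, 38/15).
Solving gives a_0 = 2, a_1 = -3/5, a_2 = 3, so
  g(x) = 3*x^2 - 3*x/5 + 2.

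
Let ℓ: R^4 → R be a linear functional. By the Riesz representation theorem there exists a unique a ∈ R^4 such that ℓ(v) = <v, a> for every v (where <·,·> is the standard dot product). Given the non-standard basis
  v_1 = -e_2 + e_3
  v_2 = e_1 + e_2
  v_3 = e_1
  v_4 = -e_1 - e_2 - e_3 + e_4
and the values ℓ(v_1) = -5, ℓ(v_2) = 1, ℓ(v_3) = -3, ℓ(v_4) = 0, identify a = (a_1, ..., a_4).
a = (-3, 4, -1, 0)

Write a = (a_1, ..., a_4) in the standard basis. For each basis vector v_i, ℓ(v_i) = <v_i, a> is a linear equation in the a_j's. Collect the n equations into a matrix system V a = ℓ, where row i of V is v_i (expressed in the standard basis). Since V is invertible (lower-triangular with 1s on the diagonal, up to permutation), solve by back-substitution:
  V =
[[0, -1, 1, 0],
 [1, 1, 0, 0],
 [1, 0, 0, 0],
 [-1, -1, -1, 1]]
  V a = (-5, 1, -3, 0)
Solving gives a = (-3, 4, -1, 0).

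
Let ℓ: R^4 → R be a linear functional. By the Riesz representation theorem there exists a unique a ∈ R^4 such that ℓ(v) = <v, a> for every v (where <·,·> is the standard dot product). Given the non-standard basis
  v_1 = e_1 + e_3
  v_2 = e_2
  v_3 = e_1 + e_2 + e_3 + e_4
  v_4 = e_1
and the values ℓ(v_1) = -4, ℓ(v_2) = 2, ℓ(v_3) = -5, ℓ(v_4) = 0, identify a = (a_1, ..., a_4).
a = (0, 2, -4, -3)

Write a = (a_1, ..., a_4) in the standard basis. For each basis vector v_i, ℓ(v_i) = <v_i, a> is a linear equation in the a_j's. Collect the n equations into a matrix system V a = ℓ, where row i of V is v_i (expressed in the standard basis). Since V is invertible (lower-triangular with 1s on the diagonal, up to permutation), solve by back-substitution:
  V =
[[1, 0, 1, 0],
 [0, 1, 0, 0],
 [1, 1, 1, 1],
 [1, 0, 0, 0]]
  V a = (-4, 2, -5, 0)
Solving gives a = (0, 2, -4, -3).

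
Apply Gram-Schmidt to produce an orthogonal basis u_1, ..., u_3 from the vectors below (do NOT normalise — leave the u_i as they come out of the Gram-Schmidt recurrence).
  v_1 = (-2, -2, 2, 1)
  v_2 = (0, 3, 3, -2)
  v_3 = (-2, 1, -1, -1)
Orthogonal basis:
  u_1 = (-2, -2, 2, 1)
  u_2 = (-4/13, 35/13, 43/13, -24/13)
  u_3 = (-100/47, 29/47, -53/47, -36/47)

Apply the Gram-Schmidt recurrence
  u_1 = v_1
  u_i = v_i − Σ_{j<i} ((v_i · u_j) / (u_j · u_j)) · u_j.

Step by step this gives:
  u_1 = (-2, -2, 2, 1)
  u_2 = (-4/13, 35/13, 43/13, -24/13)
  u_3 = (-100/47, 29/47, -53/47, -36/47)

Orthogonality check:
  u_2 · u_1 = 0 (should be 0)
  u_3 · u_1 = 0 (should be 0)
  u_3 · u_2 = 0 (should be 0)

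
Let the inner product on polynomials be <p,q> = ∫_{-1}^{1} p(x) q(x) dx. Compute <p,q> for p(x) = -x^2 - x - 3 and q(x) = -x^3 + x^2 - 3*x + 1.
<p,q> = -20/3

Expand the product: p(x)·q(x) = x^5 + 5*x^3 - x^2 + 8*x - 3.
∫_{-1}^{1} of each monomial x^k gives [2/(k+1) if k even, 0 if k odd]. Integrating term-by-term (or equivalently evaluating the antiderivative F(x) = x^6/6 + 5*x^4/4 - x^3/3 + 4*x^2 - 3*x at the endpoints):
  F(1) − F(−1) = 25/12 − (35/4) = -20/3.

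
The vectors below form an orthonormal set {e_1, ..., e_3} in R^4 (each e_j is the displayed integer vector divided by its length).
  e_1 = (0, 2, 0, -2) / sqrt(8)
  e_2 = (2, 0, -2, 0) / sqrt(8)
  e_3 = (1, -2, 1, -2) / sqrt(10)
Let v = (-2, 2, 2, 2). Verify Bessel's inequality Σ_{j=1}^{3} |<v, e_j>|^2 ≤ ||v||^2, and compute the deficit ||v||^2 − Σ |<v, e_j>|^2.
Σ |<v, e_j>|^2 = 72/5; ||v||^2 = 16; deficit = 8/5

Write each e_j = u_j / sqrt(<u_j, u_j>) where u_j is the displayed integer vector. Then <v, e_j> = <v, u_j> / sqrt(<u_j, u_j>), so |<v, e_j>|^2 = <v, u_j>^2 / <u_j, u_j>.
Coefficients: <v, e_1> = 0/sqrt(8), <v, e_2> = -8/sqrt(8), <v, e_3> = -8/sqrt(10).
Square and sum: Σ |<v, e_j>|^2 = 72/5.
Compute ||v||^2 = v·v = 16.
Deficit = 16 − 72/5 = 8/5 ≥ 0, confirming Bessel's inequality. (The deficit equals ||v − Σ <v,e_j> e_j||^2, the squared distance from v to span{e_j}.)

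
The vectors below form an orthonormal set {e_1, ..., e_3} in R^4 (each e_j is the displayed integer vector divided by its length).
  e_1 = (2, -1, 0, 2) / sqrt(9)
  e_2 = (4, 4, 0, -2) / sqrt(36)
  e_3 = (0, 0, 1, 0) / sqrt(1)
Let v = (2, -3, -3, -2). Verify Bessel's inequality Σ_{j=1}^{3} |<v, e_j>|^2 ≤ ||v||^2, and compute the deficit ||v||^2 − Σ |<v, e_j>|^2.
Σ |<v, e_j>|^2 = 10; ||v||^2 = 26; deficit = 16

Write each e_j = u_j / sqrt(<u_j, u_j>) where u_j is the displayed integer vector. Then <v, e_j> = <v, u_j> / sqrt(<u_j, u_j>), so |<v, e_j>|^2 = <v, u_j>^2 / <u_j, u_j>.
Coefficients: <v, e_1> = 3/sqrt(9), <v, e_2> = 0/sqrt(36), <v, e_3> = -3/sqrt(1).
Square and sum: Σ |<v, e_j>|^2 = 10.
Compute ||v||^2 = v·v = 26.
Deficit = 26 − 10 = 16 ≥ 0, confirming Bessel's inequality. (The deficit equals ||v − Σ <v,e_j> e_j||^2, the squared distance from v to span{e_j}.)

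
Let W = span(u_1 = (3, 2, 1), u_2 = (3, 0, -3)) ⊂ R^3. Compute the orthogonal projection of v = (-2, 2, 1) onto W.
proj_W(v) = (-7/6, 1/3, 11/6)

Set up U = [u_1 | ... | u_2] ∈ R^(3×2). The projector onto W = col(U) is P = U (U^T U)^(-1) U^T.
Compute U^T U =
  [14, 6]
  [6, 18],
and U^T v = (-1, -9).
Solve U^T U · c = U^T v for the coefficients: c = (1/6, -5/9). The projection is proj_W(v) = U c.
Check: (v - proj_W(v)) · u_1 = 0  (should be 0).
Check: (v - proj_W(v)) · u_2 = 0  (should be 0).
Result: proj_W(v) = (-7/6, 1/3, 11/6).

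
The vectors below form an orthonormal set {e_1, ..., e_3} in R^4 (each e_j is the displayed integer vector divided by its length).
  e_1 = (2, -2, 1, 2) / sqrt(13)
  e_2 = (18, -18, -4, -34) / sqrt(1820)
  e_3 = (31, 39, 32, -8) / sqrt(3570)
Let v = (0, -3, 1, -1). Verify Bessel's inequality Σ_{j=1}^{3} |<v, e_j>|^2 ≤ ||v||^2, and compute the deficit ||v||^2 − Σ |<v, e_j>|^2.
Σ |<v, e_j>|^2 = 761/102; ||v||^2 = 11; deficit = 361/102

Write each e_j = u_j / sqrt(<u_j, u_j>) where u_j is the displayed integer vector. Then <v, e_j> = <v, u_j> / sqrt(<u_j, u_j>), so |<v, e_j>|^2 = <v, u_j>^2 / <u_j, u_j>.
Coefficients: <v, e_1> = 5/sqrt(13), <v, e_2> = 84/sqrt(1820), <v, e_3> = -77/sqrt(3570).
Square and sum: Σ |<v, e_j>|^2 = 761/102.
Compute ||v||^2 = v·v = 11.
Deficit = 11 − 761/102 = 361/102 ≥ 0, confirming Bessel's inequality. (The deficit equals ||v − Σ <v,e_j> e_j||^2, the squared distance from v to span{e_j}.)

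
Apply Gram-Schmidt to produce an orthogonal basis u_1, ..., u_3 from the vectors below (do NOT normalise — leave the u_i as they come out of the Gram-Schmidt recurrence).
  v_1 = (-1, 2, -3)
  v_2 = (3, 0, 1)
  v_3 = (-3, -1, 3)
Orthogonal basis:
  u_1 = (-1, 2, -3)
  u_2 = (18/7, 6/7, -2/7)
  u_3 = (-4/13, 16/13, 12/13)

Apply the Gram-Schmidt recurrence
  u_1 = v_1
  u_i = v_i − Σ_{j<i} ((v_i · u_j) / (u_j · u_j)) · u_j.

Step by step this gives:
  u_1 = (-1, 2, -3)
  u_2 = (18/7, 6/7, -2/7)
  u_3 = (-4/13, 16/13, 12/13)

Orthogonality check:
  u_2 · u_1 = 0 (should be 0)
  u_3 · u_1 = 0 (should be 0)
  u_3 · u_2 = 0 (should be 0)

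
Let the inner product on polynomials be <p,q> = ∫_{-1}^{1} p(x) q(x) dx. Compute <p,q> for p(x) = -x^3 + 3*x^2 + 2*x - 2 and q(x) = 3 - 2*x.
<p,q> = -118/15

Expand the product: p(x)·q(x) = 2*x^4 - 9*x^3 + 5*x^2 + 10*x - 6.
∫_{-1}^{1} of each monomial x^k gives [2/(k+1) if k even, 0 if k odd]. Integrating term-by-term (or equivalently evaluating the antiderivative F(x) = 2*x^5/5 - 9*x^4/4 + 5*x^3/3 + 5*x^2 - 6*x at the endpoints):
  F(1) − F(−1) = -71/60 − (401/60) = -118/15.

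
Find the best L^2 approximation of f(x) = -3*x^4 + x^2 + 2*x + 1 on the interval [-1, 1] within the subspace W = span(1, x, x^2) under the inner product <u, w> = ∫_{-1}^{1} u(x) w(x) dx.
g(x) = -11*x^2/7 + 2*x + 44/35

The best approximation g ∈ W is the orthogonal projection of f onto W. Writing g = a_0 + a_1 x + a_2 x^2, the coefficients solve the normal equations G · a = b where
  G_{ij} = <φ_i, φ_j> and b_i = <f, φ_i>, with φ_0 = 1, φ_1 = x, φ_2 = x^2.
G =
  [2, 0, 2/3]
  [0, 2/3, 0]
  [2/3, 0, 2/5],
b = (22/15, 4/3, 22/105).
Solving gives a_0 = 44/35, a_1 = 2, a_2 = -11/7, so
  g(x) = -11*x^2/7 + 2*x + 44/35.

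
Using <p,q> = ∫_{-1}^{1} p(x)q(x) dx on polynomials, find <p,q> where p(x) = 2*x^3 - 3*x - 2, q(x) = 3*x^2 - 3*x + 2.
<p,q> = -42/5

Expand the product: p(x)·q(x) = 6*x^5 - 6*x^4 - 5*x^3 + 3*x^2 - 4.
∫_{-1}^{1} of each monomial x^k gives [2/(k+1) if k even, 0 if k odd]. Integrating term-by-term (or equivalently evaluating the antiderivative F(x) = x^6 - 6*x^5/5 - 5*x^4/4 + x^3 - 4*x at the endpoints):
  F(1) − F(−1) = -89/20 − (79/20) = -42/5.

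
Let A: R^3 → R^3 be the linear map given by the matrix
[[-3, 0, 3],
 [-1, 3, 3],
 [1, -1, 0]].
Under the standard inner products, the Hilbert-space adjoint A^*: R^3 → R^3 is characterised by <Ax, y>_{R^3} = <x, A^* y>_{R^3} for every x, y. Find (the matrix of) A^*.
A^* = A^T =
[[-3, -1, 1],
 [0, 3, -1],
 [3, 3, 0]]

For real matrices with standard dot products, the defining identity <Ax, y> = <x, A^* y> gives (Ax)^T y = x^T (A^*) y, i.e. x^T A^T y = x^T (A^*) y. Since this holds for all x, y, we must have A^* = A^T. Therefore
A^* =
[[-3, -1, 1],
 [0, 3, -1],
 [3, 3, 0]].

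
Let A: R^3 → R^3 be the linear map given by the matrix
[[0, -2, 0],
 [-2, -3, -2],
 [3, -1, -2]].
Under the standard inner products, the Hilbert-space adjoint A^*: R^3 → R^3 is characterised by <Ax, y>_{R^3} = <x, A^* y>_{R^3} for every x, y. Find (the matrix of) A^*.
A^* = A^T =
[[0, -2, 3],
 [-2, -3, -1],
 [0, -2, -2]]

For real matrices with standard dot products, the defining identity <Ax, y> = <x, A^* y> gives (Ax)^T y = x^T (A^*) y, i.e. x^T A^T y = x^T (A^*) y. Since this holds for all x, y, we must have A^* = A^T. Therefore
A^* =
[[0, -2, 3],
 [-2, -3, -1],
 [0, -2, -2]].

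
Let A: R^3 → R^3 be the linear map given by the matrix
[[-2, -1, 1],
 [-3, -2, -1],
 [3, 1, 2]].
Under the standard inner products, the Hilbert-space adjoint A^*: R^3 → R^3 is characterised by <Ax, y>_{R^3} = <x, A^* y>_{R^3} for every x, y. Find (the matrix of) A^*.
A^* = A^T =
[[-2, -3, 3],
 [-1, -2, 1],
 [1, -1, 2]]

For real matrices with standard dot products, the defining identity <Ax, y> = <x, A^* y> gives (Ax)^T y = x^T (A^*) y, i.e. x^T A^T y = x^T (A^*) y. Since this holds for all x, y, we must have A^* = A^T. Therefore
A^* =
[[-2, -3, 3],
 [-1, -2, 1],
 [1, -1, 2]].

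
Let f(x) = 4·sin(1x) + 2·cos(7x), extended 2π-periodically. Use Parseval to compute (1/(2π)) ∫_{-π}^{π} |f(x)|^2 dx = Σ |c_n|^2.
Σ |c_n|^2 = 10

Expand |f|^2 and use orthogonality of {sin(nx), cos(mx)} on [-π, π]:
  ∫_{-π}^{π} sin(nx)^2 dx = π, ∫ cos(mx)^2 dx = π, and cross terms integrate to 0.
So ∫_{-π}^{π} f(x)^2 dx = 4^2 · π + 2^2 · π = (16 + 4)π.
Divide by 2π: (16 + 4)/2 = 10.
By Parseval, this equals Σ |c_n|^2.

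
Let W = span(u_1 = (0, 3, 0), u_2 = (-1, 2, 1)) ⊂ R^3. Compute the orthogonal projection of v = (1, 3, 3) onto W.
proj_W(v) = (-1, 3, 1)

Set up U = [u_1 | ... | u_2] ∈ R^(3×2). The projector onto W = col(U) is P = U (U^T U)^(-1) U^T.
Compute U^T U =
  [9, 6]
  [6, 6],
and U^T v = (9, 8).
Solve U^T U · c = U^T v for the coefficients: c = (1/3, 1). The projection is proj_W(v) = U c.
Check: (v - proj_W(v)) · u_1 = 0  (should be 0).
Check: (v - proj_W(v)) · u_2 = 0  (should be 0).
Result: proj_W(v) = (-1, 3, 1).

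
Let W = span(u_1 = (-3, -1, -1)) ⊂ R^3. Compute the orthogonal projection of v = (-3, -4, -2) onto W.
proj_W(v) = (-45/11, -15/11, -15/11)

Set up U = [u_1 | ... | u_1] ∈ R^(3×1). The projector onto W = col(U) is P = U (U^T U)^(-1) U^T.
Compute U^T U =
  [11],
and U^T v = (15).
Solve U^T U · c = U^T v for the coefficients: c = (15/11). The projection is proj_W(v) = U c.
Check: (v - proj_W(v)) · u_1 = 0  (should be 0).
Result: proj_W(v) = (-45/11, -15/11, -15/11).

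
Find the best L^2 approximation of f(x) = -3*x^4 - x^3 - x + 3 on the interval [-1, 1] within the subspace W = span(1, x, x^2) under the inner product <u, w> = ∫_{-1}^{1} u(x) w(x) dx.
g(x) = -18*x^2/7 - 8*x/5 + 114/35

The best approximation g ∈ W is the orthogonal projection of f onto W. Writing g = a_0 + a_1 x + a_2 x^2, the coefficients solve the normal equations G · a = b where
  G_{ij} = <φ_i, φ_j> and b_i = <f, φ_i>, with φ_0 = 1, φ_1 = x, φ_2 = x^2.
G =
  [2, 0, 2/3]
  [0, 2/3, 0]
  [2/3, 0, 2/5],
b = (24/5, -16/15, 8/7).
Solving gives a_0 = 114/35, a_1 = -8/5, a_2 = -18/7, so
  g(x) = -18*x^2/7 - 8*x/5 + 114/35.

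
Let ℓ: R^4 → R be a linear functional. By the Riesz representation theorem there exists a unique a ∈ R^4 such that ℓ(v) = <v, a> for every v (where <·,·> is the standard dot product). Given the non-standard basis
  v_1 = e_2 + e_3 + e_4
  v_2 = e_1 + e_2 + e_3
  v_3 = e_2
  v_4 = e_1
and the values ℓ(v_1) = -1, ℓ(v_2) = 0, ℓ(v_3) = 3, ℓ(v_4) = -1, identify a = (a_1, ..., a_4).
a = (-1, 3, -2, -2)

Write a = (a_1, ..., a_4) in the standard basis. For each basis vector v_i, ℓ(v_i) = <v_i, a> is a linear equation in the a_j's. Collect the n equations into a matrix system V a = ℓ, where row i of V is v_i (expressed in the standard basis). Since V is invertible (lower-triangular with 1s on the diagonal, up to permutation), solve by back-substitution:
  V =
[[0, 1, 1, 1],
 [1, 1, 1, 0],
 [0, 1, 0, 0],
 [1, 0, 0, 0]]
  V a = (-1, 0, 3, -1)
Solving gives a = (-1, 3, -2, -2).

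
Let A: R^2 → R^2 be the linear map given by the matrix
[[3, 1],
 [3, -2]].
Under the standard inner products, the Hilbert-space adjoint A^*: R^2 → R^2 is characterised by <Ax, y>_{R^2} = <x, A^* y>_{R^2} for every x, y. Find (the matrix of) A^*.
A^* = A^T =
[[3, 3],
 [1, -2]]

For real matrices with standard dot products, the defining identity <Ax, y> = <x, A^* y> gives (Ax)^T y = x^T (A^*) y, i.e. x^T A^T y = x^T (A^*) y. Since this holds for all x, y, we must have A^* = A^T. Therefore
A^* =
[[3, 3],
 [1, -2]].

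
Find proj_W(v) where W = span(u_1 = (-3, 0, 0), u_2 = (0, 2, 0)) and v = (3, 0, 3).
proj_W(v) = (3, 0, 0)

Set up U = [u_1 | ... | u_2] ∈ R^(3×2). The projector onto W = col(U) is P = U (U^T U)^(-1) U^T.
Compute U^T U =
  [9, 0]
  [0, 4],
and U^T v = (-9, 0).
Solve U^T U · c = U^T v for the coefficients: c = (-1, 0). The projection is proj_W(v) = U c.
Check: (v - proj_W(v)) · u_1 = 0  (should be 0).
Check: (v - proj_W(v)) · u_2 = 0  (should be 0).
Result: proj_W(v) = (3, 0, 0).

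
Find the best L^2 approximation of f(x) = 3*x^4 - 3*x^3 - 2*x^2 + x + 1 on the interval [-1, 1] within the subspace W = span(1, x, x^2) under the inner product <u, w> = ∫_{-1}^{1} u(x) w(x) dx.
g(x) = 4*x^2/7 - 4*x/5 + 26/35

The best approximation g ∈ W is the orthogonal projection of f onto W. Writing g = a_0 + a_1 x + a_2 x^2, the coefficients solve the normal equations G · a = b where
  G_{ij} = <φ_i, φ_j> and b_i = <f, φ_i>, with φ_0 = 1, φ_1 = x, φ_2 = x^2.
G =
  [2, 0, 2/3]
  [0, 2/3, 0]
  [2/3, 0, 2/5],
b = (28/15, -8/15, 76/105).
Solving gives a_0 = 26/35, a_1 = -4/5, a_2 = 4/7, so
  g(x) = 4*x^2/7 - 4*x/5 + 26/35.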